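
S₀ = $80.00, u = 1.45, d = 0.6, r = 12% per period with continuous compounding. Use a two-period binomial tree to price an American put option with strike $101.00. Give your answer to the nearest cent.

Risk-neutral probability p = (e^0.12 − 0.6)/(1.45 − 0.6) = 0.5275/0.8500 = 0.6206
Terminal stock prices: S_uu = 168.2, S_ud = 69.6, S_dd = 28.8
Terminal payoffs (K − S): max(-67.2, 0) = 0, max(31.4, 0) = 31.4, max(72.2, 0) = 72.2
Node u (S = 116): continuation = e^(−0.12)·[0.6206·0.0000 + 0.3794·31.4000] = 10.5665; exercise value = 0.0000 ≤ continuation, so V_u = 10.5665
Node d (S = 48): continuation = e^(−0.12)·[0.6206·31.4000 + 0.3794·72.2000] = 41.5790; exercise value = 53.0000 > continuation, so V_d = 53.0000 (exercise)
Node 0 (S = 80): continuation = e^(−0.12)·[0.6206·10.5665 + 0.3794·53.0000] = 23.6510; exercise value = 21.0000 ≤ continuation, so V_0 = 23.6510

$23.65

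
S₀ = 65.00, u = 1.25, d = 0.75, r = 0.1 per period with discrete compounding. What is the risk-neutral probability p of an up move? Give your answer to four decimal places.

p = 0.7000

Risk-neutral probability p = (1 + 0.1 − 0.75)/(1.25 − 0.75) = 0.3500/0.5000 = 0.7000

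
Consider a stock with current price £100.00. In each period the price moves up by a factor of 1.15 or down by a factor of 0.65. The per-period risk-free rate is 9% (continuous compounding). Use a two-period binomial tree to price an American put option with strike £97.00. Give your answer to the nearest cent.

£5.11

Risk-neutral probability p = (e^0.09 − 0.65)/(1.15 − 0.65) = 0.4442/0.5000 = 0.8883
Terminal stock prices: S_uu = 132.2, S_ud = 74.75, S_dd = 42.25
Terminal payoffs (K − S): max(-35.25, 0) = 0, max(22.25, 0) = 22.25, max(54.75, 0) = 54.75
Node u (S = 115): continuation = e^(−0.09)·[0.8883·0.0000 + 0.1117·22.2500] = 2.2704; exercise value = 0.0000 ≤ continuation, so V_u = 2.2704
Node d (S = 65): continuation = e^(−0.09)·[0.8883·22.2500 + 0.1117·54.7500] = 23.6513; exercise value = 32.0000 > continuation, so V_d = 32.0000 (exercise)
Node 0 (S = 100): continuation = e^(−0.09)·[0.8883·2.2704 + 0.1117·32.0000] = 5.1087; exercise value = 0.0000 ≤ continuation, so V_0 = 5.1087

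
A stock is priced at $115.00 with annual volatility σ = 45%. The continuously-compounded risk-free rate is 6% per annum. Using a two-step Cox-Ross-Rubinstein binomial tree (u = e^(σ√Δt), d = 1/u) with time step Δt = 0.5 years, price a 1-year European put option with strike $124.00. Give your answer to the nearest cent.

CRR parameters: u = e^(σ√Δt) = e^(0.45·√0.5) = 1.3746, d = 1/u = 0.7275
Per-period rate: rΔt = 0.06·0.5 = 0.03, so R = e^0.03 = 1.0305
Risk-neutral probability p = (e^0.03 − 0.7275)/(1.3746 − 0.7275) = 0.3030/0.6472 = 0.4682
Terminal stock prices: S_uu = 217.3, S_ud = 115, S_dd = 60.86
Terminal payoffs (K − S): max(-93.31, 0) = 0, max(9, 0) = 9, max(63.14, 0) = 63.14
Node u (S = 158.1): V_u = e^(−0.03)·[0.4682·0.0000 + 0.5318·9.0000] = 4.6450
Node d (S = 83.66): V_d = e^(−0.03)·[0.4682·9.0000 + 0.5318·63.1424] = 36.6775
Node 0 (S = 115): V_0 = e^(−0.03)·[0.4682·4.6450 + 0.5318·36.6775] = 21.0400

$21.04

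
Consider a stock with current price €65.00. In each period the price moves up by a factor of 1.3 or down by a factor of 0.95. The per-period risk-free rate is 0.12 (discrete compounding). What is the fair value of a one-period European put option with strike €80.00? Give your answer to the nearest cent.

€8.38

Risk-neutral probability p = (1 + 0.12 − 0.95)/(1.3 − 0.95) = 0.1700/0.3500 = 0.4857
Terminal stock prices: S_u = 84.5, S_d = 61.75
Terminal payoffs (K − S): max(-4.5, 0) = 0, max(18.25, 0) = 18.25
Node 0 (S = 65): V_0 = 1/1.12·[0.4857·0.0000 + 0.5143·18.2500] = 8.3801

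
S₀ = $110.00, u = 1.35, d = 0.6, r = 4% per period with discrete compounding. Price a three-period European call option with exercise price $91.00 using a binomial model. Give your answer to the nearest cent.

Risk-neutral probability p = (1 + 0.04 − 0.6)/(1.35 − 0.6) = 0.4400/0.7500 = 0.5867
Terminal stock prices: S_uuu = 270.6, S_uud = 120.3, S_udd = 53.46, S_ddd = 23.76
Terminal payoffs (S − K): max(179.6, 0) = 179.6, max(29.29, 0) = 29.29, max(-37.54, 0) = 0, max(-67.24, 0) = 0
Node uu (S = 200.5): V_uu = 1/1.04·[0.5867·179.6413 + 0.4133·29.2850] = 112.9750
Node ud (S = 89.1): V_ud = 1/1.04·[0.5867·29.2850 + 0.4133·0.0000] = 16.5197
Node dd (S = 39.6): V_dd = 1/1.04·[0.5867·0.0000 + 0.4133·0.0000] = 0.0000
Node u (S = 148.5): V_u = 1/1.04·[0.5867·112.9750 + 0.4133·16.5197] = 70.2950
Node d (S = 66): V_d = 1/1.04·[0.5867·16.5197 + 0.4133·0.0000] = 9.3188
Node 0 (S = 110): V_0 = 1/1.04·[0.5867·70.2950 + 0.4133·9.3188] = 43.3572

$43.36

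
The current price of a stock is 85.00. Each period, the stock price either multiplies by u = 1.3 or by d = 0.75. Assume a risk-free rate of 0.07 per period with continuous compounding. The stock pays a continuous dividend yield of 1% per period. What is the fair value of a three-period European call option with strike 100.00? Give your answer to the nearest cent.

15.43

Per-period risk-free factor R = e^0.07 = 1.0725; dividend-adjusted growth = e^(0.07−0.01) = 1.0618.
Risk-neutral probability p = (1.0618 − 0.75)/(1.3 − 0.75) = 0.3118/0.5500 = 0.5670
Terminal stock prices: S_uuu = 186.7, S_uud = 107.7, S_udd = 62.16, S_ddd = 35.86
Terminal payoffs (S − K): max(86.75, 0) = 86.75, max(7.738, 0) = 7.738, max(-37.84, 0) = 0, max(-64.14, 0) = 0
Node uu (S = 143.7): V_uu = e^(−0.07)·[0.5670·86.7450 + 0.4330·7.7375] = 48.9813
Node ud (S = 82.88): V_ud = e^(−0.07)·[0.5670·7.7375 + 0.4330·0.0000] = 4.0904
Node dd (S = 47.81): V_dd = e^(−0.07)·[0.5670·0.0000 + 0.4330·0.0000] = 0.0000
Node u (S = 110.5): V_u = e^(−0.07)·[0.5670·48.9813 + 0.4330·4.0904] = 27.5452
Node d (S = 63.75): V_d = e^(−0.07)·[0.5670·4.0904 + 0.4330·0.0000] = 2.1624
Node 0 (S = 85): V_0 = e^(−0.07)·[0.5670·27.5452 + 0.4330·2.1624] = 15.4347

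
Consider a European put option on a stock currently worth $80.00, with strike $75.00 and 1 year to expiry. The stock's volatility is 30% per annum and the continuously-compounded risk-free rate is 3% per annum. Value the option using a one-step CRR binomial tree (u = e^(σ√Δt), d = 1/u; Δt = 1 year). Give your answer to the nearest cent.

CRR parameters: u = e^(σ√Δt) = e^(0.3·√1) = 1.3499, d = 1/u = 0.7408
Per-period rate: rΔt = 0.03·1 = 0.03, so R = e^0.03 = 1.0305
Risk-neutral probability p = (e^0.03 − 0.7408)/(1.3499 − 0.7408) = 0.2896/0.6090 = 0.4756
Terminal stock prices: S_u = 108, S_d = 59.27
Terminal payoffs (K − S): max(-32.99, 0) = 0, max(15.73, 0) = 15.73
Node 0 (S = 80): V_0 = e^(−0.03)·[0.4756·0.0000 + 0.5244·15.7345] = 8.0079

$8.01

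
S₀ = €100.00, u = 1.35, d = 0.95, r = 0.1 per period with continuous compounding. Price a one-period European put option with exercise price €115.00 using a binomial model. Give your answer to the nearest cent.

€11.08

Risk-neutral probability p = (e^0.1 − 0.95)/(1.35 − 0.95) = 0.1552/0.4000 = 0.3879
Terminal stock prices: S_u = 135, S_d = 95
Terminal payoffs (K − S): max(-20, 0) = 0, max(20, 0) = 20
Node 0 (S = 100): V_0 = e^(−0.1)·[0.3879·0.0000 + 0.6121·20.0000] = 11.0765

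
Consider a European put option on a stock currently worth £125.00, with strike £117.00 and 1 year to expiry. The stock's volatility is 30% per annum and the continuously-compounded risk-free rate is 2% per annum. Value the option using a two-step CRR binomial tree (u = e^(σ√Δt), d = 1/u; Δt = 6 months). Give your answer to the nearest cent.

CRR parameters: u = e^(σ√Δt) = e^(0.3·√0.5) = 1.2363, d = 1/u = 0.8089
Per-period rate: rΔt = 0.02·0.5 = 0.01, so R = e^0.01 = 1.0101
Risk-neutral probability p = (e^0.01 − 0.8089)/(1.2363 − 0.8089) = 0.2012/0.4275 = 0.4707
Terminal stock prices: S_uu = 191.1, S_ud = 125, S_dd = 81.78
Terminal payoffs (K − S): max(-74.06, 0) = 0, max(-8, 0) = 0, max(35.22, 0) = 35.22
Node u (S = 154.5): V_u = e^(−0.01)·[0.4707·0.0000 + 0.5293·0.0000] = 0.0000
Node d (S = 101.1): V_d = e^(−0.01)·[0.4707·0.0000 + 0.5293·35.2186] = 18.4565
Node 0 (S = 125): V_0 = e^(−0.01)·[0.4707·0.0000 + 0.5293·18.4565] = 9.6723

£9.67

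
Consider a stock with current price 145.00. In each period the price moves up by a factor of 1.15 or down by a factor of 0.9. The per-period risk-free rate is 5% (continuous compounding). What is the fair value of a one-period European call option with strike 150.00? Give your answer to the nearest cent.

Risk-neutral probability p = (e^0.05 − 0.9)/(1.15 − 0.9) = 0.1513/0.2500 = 0.6051
Terminal stock prices: S_u = 166.8, S_d = 130.5
Terminal payoffs (S − K): max(16.75, 0) = 16.75, max(-19.5, 0) = 0
Node 0 (S = 145): V_0 = e^(−0.05)·[0.6051·16.7500 + 0.3949·0.0000] = 9.6409

9.64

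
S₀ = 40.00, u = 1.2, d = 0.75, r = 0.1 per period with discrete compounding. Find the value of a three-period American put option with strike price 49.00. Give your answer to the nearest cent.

Risk-neutral probability p = (1 + 0.1 − 0.75)/(1.2 − 0.75) = 0.3500/0.4500 = 0.7778
Terminal stock prices: S_uuu = 69.12, S_uud = 43.2, S_udd = 27, S_ddd = 16.88
Terminal payoffs (K − S): max(-20.12, 0) = 0, max(5.8, 0) = 5.8, max(22, 0) = 22, max(32.12, 0) = 32.12
Node uu (S = 57.6): continuation = 1/1.1·[0.7778·0.0000 + 0.2222·5.8000] = 1.1717; exercise value = 0.0000 ≤ continuation, so V_uu = 1.1717
Node ud (S = 36): continuation = 1/1.1·[0.7778·5.8000 + 0.2222·22.0000] = 8.5455; exercise value = 13.0000 > continuation, so V_ud = 13.0000 (exercise)
Node dd (S = 22.5): continuation = 1/1.1·[0.7778·22.0000 + 0.2222·32.1250] = 22.0455; exercise value = 26.5000 > continuation, so V_dd = 26.5000 (exercise)
Node u (S = 48): continuation = 1/1.1·[0.7778·1.1717 + 0.2222·13.0000] = 3.4547; exercise value = 1.0000 ≤ continuation, so V_u = 3.4547
Node d (S = 30): continuation = 1/1.1·[0.7778·13.0000 + 0.2222·26.5000] = 14.5455; exercise value = 19.0000 > continuation, so V_d = 19.0000 (exercise)
Node 0 (S = 40): continuation = 1/1.1·[0.7778·3.4547 + 0.2222·19.0000] = 6.2811; exercise value = 9.0000 > continuation, so V_0 = 9.0000 (exercise)

9.00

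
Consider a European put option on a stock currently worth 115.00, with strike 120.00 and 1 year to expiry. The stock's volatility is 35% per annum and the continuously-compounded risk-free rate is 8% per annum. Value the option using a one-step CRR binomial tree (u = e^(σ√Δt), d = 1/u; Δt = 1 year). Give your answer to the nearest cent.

16.90

CRR parameters: u = e^(σ√Δt) = e^(0.35·√1) = 1.4191, d = 1/u = 0.7047
Per-period rate: rΔt = 0.08·1 = 0.08, so R = e^0.08 = 1.0833
Risk-neutral probability p = (e^0.08 − 0.7047)/(1.4191 − 0.7047) = 0.3786/0.7144 = 0.5300
Terminal stock prices: S_u = 163.2, S_d = 81.04
Terminal payoffs (K − S): max(-43.19, 0) = 0, max(38.96, 0) = 38.96
Node 0 (S = 115): V_0 = e^(−0.08)·[0.5300·0.0000 + 0.4700·38.9609] = 16.9049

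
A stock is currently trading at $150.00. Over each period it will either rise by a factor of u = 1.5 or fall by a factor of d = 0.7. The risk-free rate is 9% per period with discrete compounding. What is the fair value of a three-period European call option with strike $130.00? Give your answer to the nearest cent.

Risk-neutral probability p = (1 + 0.09 − 0.7)/(1.5 − 0.7) = 0.3900/0.8000 = 0.4875
Terminal stock prices: S_uuu = 506.2, S_uud = 236.2, S_udd = 110.2, S_ddd = 51.45
Terminal payoffs (S − K): max(376.2, 0) = 376.2, max(106.2, 0) = 106.2, max(-19.75, 0) = 0, max(-78.55, 0) = 0
Node uu (S = 337.5): V_uu = 1/1.09·[0.4875·376.2500 + 0.5125·106.2500] = 218.2339
Node ud (S = 157.5): V_ud = 1/1.09·[0.4875·106.2500 + 0.5125·0.0000] = 47.5201
Node dd (S = 73.5): V_dd = 1/1.09·[0.4875·0.0000 + 0.5125·0.0000] = 0.0000
Node u (S = 225): V_u = 1/1.09·[0.4875·218.2339 + 0.5125·47.5201] = 119.9478
Node d (S = 105): V_d = 1/1.09·[0.4875·47.5201 + 0.5125·0.0000] = 21.2532
Node 0 (S = 150): V_0 = 1/1.09·[0.4875·119.9478 + 0.5125·21.2532] = 63.6393

$63.64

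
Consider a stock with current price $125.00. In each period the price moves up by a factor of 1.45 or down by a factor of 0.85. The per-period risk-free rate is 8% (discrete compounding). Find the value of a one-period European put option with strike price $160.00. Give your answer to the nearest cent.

$30.69

Risk-neutral probability p = (1 + 0.08 − 0.85)/(1.45 − 0.85) = 0.2300/0.6000 = 0.3833
Terminal stock prices: S_u = 181.2, S_d = 106.2
Terminal payoffs (K − S): max(-21.25, 0) = 0, max(53.75, 0) = 53.75
Node 0 (S = 125): V_0 = 1/1.08·[0.3833·0.0000 + 0.6167·53.7500] = 30.6906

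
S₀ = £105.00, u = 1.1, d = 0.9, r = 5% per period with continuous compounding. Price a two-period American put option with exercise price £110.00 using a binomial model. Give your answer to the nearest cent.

£5.00

Risk-neutral probability p = (e^0.05 − 0.9)/(1.1 − 0.9) = 0.1513/0.2000 = 0.7564
Terminal stock prices: S_uu = 127.1, S_ud = 104, S_dd = 85.05
Terminal payoffs (K − S): max(-17.05, 0) = 0, max(6.05, 0) = 6.05, max(24.95, 0) = 24.95
Node u (S = 115.5): continuation = e^(−0.05)·[0.7564·0.0000 + 0.2436·6.0500] = 1.4022; exercise value = 0.0000 ≤ continuation, so V_u = 1.4022
Node d (S = 94.5): continuation = e^(−0.05)·[0.7564·6.0500 + 0.2436·24.9500] = 10.1352; exercise value = 15.5000 > continuation, so V_d = 15.5000 (exercise)
Node 0 (S = 105): continuation = e^(−0.05)·[0.7564·1.4022 + 0.2436·15.5000] = 4.6011; exercise value = 5.0000 > continuation, so V_0 = 5.0000 (exercise)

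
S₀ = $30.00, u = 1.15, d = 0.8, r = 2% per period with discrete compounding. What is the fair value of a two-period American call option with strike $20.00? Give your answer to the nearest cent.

$10.88

Risk-neutral probability p = (1 + 0.02 − 0.8)/(1.15 − 0.8) = 0.2200/0.3500 = 0.6286
Terminal stock prices: S_uu = 39.67, S_ud = 27.6, S_dd = 19.2
Terminal payoffs (S − K): max(19.67, 0) = 19.67, max(7.6, 0) = 7.6, max(-0.8, 0) = 0
Node u (S = 34.5): continuation = 1/1.02·[0.6286·19.6750 + 0.3714·7.6000] = 14.8922; exercise value = 14.5000 ≤ continuation, so V_u = 14.8922
Node d (S = 24): continuation = 1/1.02·[0.6286·7.6000 + 0.3714·0.0000] = 4.6835; exercise value = 4.0000 ≤ continuation, so V_d = 4.6835
Node 0 (S = 30): continuation = 1/1.02·[0.6286·14.8922 + 0.3714·4.6835] = 10.8827; exercise value = 10.0000 ≤ continuation, so V_0 = 10.8827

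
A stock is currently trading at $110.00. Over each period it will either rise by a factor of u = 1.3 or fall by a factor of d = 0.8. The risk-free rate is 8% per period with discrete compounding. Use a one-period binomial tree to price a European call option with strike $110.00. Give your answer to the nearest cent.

$17.11

Risk-neutral probability p = (1 + 0.08 − 0.8)/(1.3 − 0.8) = 0.2800/0.5000 = 0.5600
Terminal stock prices: S_u = 143, S_d = 88
Terminal payoffs (S − K): max(33, 0) = 33, max(-22, 0) = 0
Node 0 (S = 110): V_0 = 1/1.08·[0.5600·33.0000 + 0.4400·0.0000] = 17.1111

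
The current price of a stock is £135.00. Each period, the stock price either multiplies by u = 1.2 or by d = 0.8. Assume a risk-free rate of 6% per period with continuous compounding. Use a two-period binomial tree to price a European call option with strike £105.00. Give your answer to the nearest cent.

£43.84

Risk-neutral probability p = (e^0.06 − 0.8)/(1.2 − 0.8) = 0.2618/0.4000 = 0.6546
Terminal stock prices: S_uu = 194.4, S_ud = 129.6, S_dd = 86.4
Terminal payoffs (S − K): max(89.4, 0) = 89.4, max(24.6, 0) = 24.6, max(-18.6, 0) = 0
Node u (S = 162): V_u = e^(−0.06)·[0.6546·89.4000 + 0.3454·24.6000] = 63.1147
Node d (S = 108): V_d = e^(−0.06)·[0.6546·24.6000 + 0.3454·0.0000] = 15.1652
Node 0 (S = 135): V_0 = e^(−0.06)·[0.6546·63.1147 + 0.3454·15.1652] = 43.8415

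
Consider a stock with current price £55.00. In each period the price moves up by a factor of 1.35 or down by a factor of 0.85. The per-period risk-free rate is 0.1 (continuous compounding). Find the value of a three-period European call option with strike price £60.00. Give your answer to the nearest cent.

Risk-neutral probability p = (e^0.1 − 0.85)/(1.35 − 0.85) = 0.2552/0.5000 = 0.5103
Terminal stock prices: S_uuu = 135.3, S_uud = 85.2, S_udd = 53.65, S_ddd = 33.78
Terminal payoffs (S − K): max(75.32, 0) = 75.32, max(25.2, 0) = 25.2, max(-6.354, 0) = 0, max(-26.22, 0) = 0
Node uu (S = 100.2): V_uu = e^(−0.1)·[0.5103·75.3206 + 0.4897·25.2019] = 45.9473
Node ud (S = 63.11): V_ud = e^(−0.1)·[0.5103·25.2019 + 0.4897·0.0000] = 11.6376
Node dd (S = 39.74): V_dd = e^(−0.1)·[0.5103·0.0000 + 0.4897·0.0000] = 0.0000
Node u (S = 74.25): V_u = e^(−0.1)·[0.5103·45.9473 + 0.4897·11.6376] = 26.3735
Node d (S = 46.75): V_d = e^(−0.1)·[0.5103·11.6376 + 0.4897·0.0000] = 5.3740
Node 0 (S = 55): V_0 = e^(−0.1)·[0.5103·26.3735 + 0.4897·5.3740] = 14.5597

£14.56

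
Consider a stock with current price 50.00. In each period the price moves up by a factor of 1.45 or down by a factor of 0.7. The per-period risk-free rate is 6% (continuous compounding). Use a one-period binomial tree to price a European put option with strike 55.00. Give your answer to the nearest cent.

9.75

Risk-neutral probability p = (e^0.06 − 0.7)/(1.45 − 0.7) = 0.3618/0.7500 = 0.4824
Terminal stock prices: S_u = 72.5, S_d = 35
Terminal payoffs (K − S): max(-17.5, 0) = 0, max(20, 0) = 20
Node 0 (S = 50): V_0 = e^(−0.06)·[0.4824·0.0000 + 0.5176·20.0000] = 9.7482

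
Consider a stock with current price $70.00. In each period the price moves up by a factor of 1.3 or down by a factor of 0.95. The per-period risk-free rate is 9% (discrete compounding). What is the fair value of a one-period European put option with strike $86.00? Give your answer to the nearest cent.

Risk-neutral probability p = (1 + 0.09 − 0.95)/(1.3 − 0.95) = 0.1400/0.3500 = 0.4000
Terminal stock prices: S_u = 91, S_d = 66.5
Terminal payoffs (K − S): max(-5, 0) = 0, max(19.5, 0) = 19.5
Node 0 (S = 70): V_0 = 1/1.09·[0.4000·0.0000 + 0.6000·19.5000] = 10.7339

$10.73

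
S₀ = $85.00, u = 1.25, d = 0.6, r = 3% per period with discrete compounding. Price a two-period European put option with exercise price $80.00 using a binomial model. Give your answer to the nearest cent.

Risk-neutral probability p = (1 + 0.03 − 0.6)/(1.25 − 0.6) = 0.4300/0.6500 = 0.6615
Terminal stock prices: S_uu = 132.8, S_ud = 63.75, S_dd = 30.6
Terminal payoffs (K − S): max(-52.81, 0) = 0, max(16.25, 0) = 16.25, max(49.4, 0) = 49.4
Node u (S = 106.2): V_u = 1/1.03·[0.6615·0.0000 + 0.3385·16.2500] = 5.3398
Node d (S = 51): V_d = 1/1.03·[0.6615·16.2500 + 0.3385·49.4000] = 26.6699
Node 0 (S = 85): V_0 = 1/1.03·[0.6615·5.3398 + 0.3385·26.6699] = 12.1934

$12.19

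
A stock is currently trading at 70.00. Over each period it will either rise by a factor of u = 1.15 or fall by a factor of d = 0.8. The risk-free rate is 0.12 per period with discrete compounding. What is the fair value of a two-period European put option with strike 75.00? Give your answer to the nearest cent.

1.50

Risk-neutral probability p = (1 + 0.12 − 0.8)/(1.15 − 0.8) = 0.3200/0.3500 = 0.9143
Terminal stock prices: S_uu = 92.57, S_ud = 64.4, S_dd = 44.8
Terminal payoffs (K − S): max(-17.57, 0) = 0, max(10.6, 0) = 10.6, max(30.2, 0) = 30.2
Node u (S = 80.5): V_u = 1/1.12·[0.9143·0.0000 + 0.0857·10.6000] = 0.8112
Node d (S = 56): V_d = 1/1.12·[0.9143·10.6000 + 0.0857·30.2000] = 10.9643
Node 0 (S = 70): V_0 = 1/1.12·[0.9143·0.8112 + 0.0857·10.9643] = 1.5013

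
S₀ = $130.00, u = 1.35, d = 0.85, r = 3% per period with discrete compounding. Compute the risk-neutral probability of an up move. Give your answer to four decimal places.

p = 0.3600

Risk-neutral probability p = (1 + 0.03 − 0.85)/(1.35 − 0.85) = 0.1800/0.5000 = 0.3600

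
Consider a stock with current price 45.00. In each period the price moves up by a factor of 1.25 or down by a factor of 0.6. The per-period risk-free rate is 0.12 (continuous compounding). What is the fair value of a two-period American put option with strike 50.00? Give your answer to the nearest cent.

5.80

Risk-neutral probability p = (e^0.12 − 0.6)/(1.25 − 0.6) = 0.5275/0.6500 = 0.8115
Terminal stock prices: S_uu = 70.31, S_ud = 33.75, S_dd = 16.2
Terminal payoffs (K − S): max(-20.31, 0) = 0, max(16.25, 0) = 16.25, max(33.8, 0) = 33.8
Node u (S = 56.25): continuation = e^(−0.12)·[0.8115·0.0000 + 0.1885·16.2500] = 2.7163; exercise value = 0.0000 ≤ continuation, so V_u = 2.7163
Node d (S = 27): continuation = e^(−0.12)·[0.8115·16.2500 + 0.1885·33.8000] = 17.3460; exercise value = 23.0000 > continuation, so V_d = 23.0000 (exercise)
Node 0 (S = 45): continuation = e^(−0.12)·[0.8115·2.7163 + 0.1885·23.0000] = 5.7996; exercise value = 5.0000 ≤ continuation, so V_0 = 5.7996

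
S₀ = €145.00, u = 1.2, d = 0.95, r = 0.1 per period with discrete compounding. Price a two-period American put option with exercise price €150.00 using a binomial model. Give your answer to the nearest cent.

Risk-neutral probability p = (1 + 0.1 − 0.95)/(1.2 − 0.95) = 0.1500/0.2500 = 0.6000
Terminal stock prices: S_uu = 208.8, S_ud = 165.3, S_dd = 130.9
Terminal payoffs (K − S): max(-58.8, 0) = 0, max(-15.3, 0) = 0, max(19.14, 0) = 19.14
Node u (S = 174): continuation = 1/1.1·[0.6000·0.0000 + 0.4000·0.0000] = 0.0000; exercise value = 0.0000 ≤ continuation, so V_u = 0.0000
Node d (S = 137.8): continuation = 1/1.1·[0.6000·0.0000 + 0.4000·19.1375] = 6.9591; exercise value = 12.2500 > continuation, so V_d = 12.2500 (exercise)
Node 0 (S = 145): continuation = 1/1.1·[0.6000·0.0000 + 0.4000·12.2500] = 4.4545; exercise value = 5.0000 > continuation, so V_0 = 5.0000 (exercise)

€5.00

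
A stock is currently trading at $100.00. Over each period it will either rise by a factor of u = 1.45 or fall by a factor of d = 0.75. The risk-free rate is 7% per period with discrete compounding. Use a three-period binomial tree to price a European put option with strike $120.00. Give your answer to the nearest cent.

$22.84

Risk-neutral probability p = (1 + 0.07 − 0.75)/(1.45 − 0.75) = 0.3200/0.7000 = 0.4571
Terminal stock prices: S_uuu = 304.9, S_uud = 157.7, S_udd = 81.56, S_ddd = 42.19
Terminal payoffs (K − S): max(-184.9, 0) = 0, max(-37.69, 0) = 0, max(38.44, 0) = 38.44, max(77.81, 0) = 77.81
Node uu (S = 210.2): V_uu = 1/1.07·[0.4571·0.0000 + 0.5429·0.0000] = 0.0000
Node ud (S = 108.8): V_ud = 1/1.07·[0.4571·0.0000 + 0.5429·38.4375] = 19.5010
Node dd (S = 56.25): V_dd = 1/1.07·[0.4571·38.4375 + 0.5429·77.8125] = 55.8995
Node u (S = 145): V_u = 1/1.07·[0.4571·0.0000 + 0.5429·19.5010] = 9.8937
Node d (S = 75): V_d = 1/1.07·[0.4571·19.5010 + 0.5429·55.8995] = 36.6918
Node 0 (S = 100): V_0 = 1/1.07·[0.4571·9.8937 + 0.5429·36.6918] = 22.8423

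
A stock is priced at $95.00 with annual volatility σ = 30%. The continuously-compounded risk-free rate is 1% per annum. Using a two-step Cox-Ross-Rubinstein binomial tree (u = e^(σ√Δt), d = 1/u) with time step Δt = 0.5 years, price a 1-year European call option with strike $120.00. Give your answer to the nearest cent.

CRR parameters: u = e^(σ√Δt) = e^(0.3·√0.5) = 1.2363, d = 1/u = 0.8089
Per-period rate: rΔt = 0.01·0.5 = 0.005, so R = e^0.005 = 1.0050
Risk-neutral probability p = (e^0.005 − 0.8089)/(1.2363 − 0.8089) = 0.1962/0.4275 = 0.4589
Terminal stock prices: S_uu = 145.2, S_ud = 95, S_dd = 62.15
Terminal payoffs (S − K): max(25.2, 0) = 25.2, max(-25, 0) = 0, max(-57.85, 0) = 0
Node u (S = 117.4): V_u = e^(−0.005)·[0.4589·25.2042 + 0.5411·0.0000] = 11.5083
Node d (S = 76.84): V_d = e^(−0.005)·[0.4589·0.0000 + 0.5411·0.0000] = 0.0000
Node 0 (S = 95): V_0 = e^(−0.005)·[0.4589·11.5083 + 0.5411·0.0000] = 5.2547

$5.25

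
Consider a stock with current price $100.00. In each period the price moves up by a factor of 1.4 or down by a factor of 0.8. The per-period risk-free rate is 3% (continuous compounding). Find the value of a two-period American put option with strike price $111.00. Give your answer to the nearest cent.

$18.53

Risk-neutral probability p = (e^0.03 − 0.8)/(1.4 − 0.8) = 0.2305/0.6000 = 0.3841
Terminal stock prices: S_uu = 196, S_ud = 112, S_dd = 64
Terminal payoffs (K − S): max(-85, 0) = 0, max(-1, 0) = 0, max(47, 0) = 47
Node u (S = 140): continuation = e^(−0.03)·[0.3841·0.0000 + 0.6159·0.0000] = 0.0000; exercise value = 0.0000 ≤ continuation, so V_u = 0.0000
Node d (S = 80): continuation = e^(−0.03)·[0.3841·0.0000 + 0.6159·47.0000] = 28.0922; exercise value = 31.0000 > continuation, so V_d = 31.0000 (exercise)
Node 0 (S = 100): continuation = e^(−0.03)·[0.3841·0.0000 + 0.6159·31.0000] = 18.5289; exercise value = 11.0000 ≤ continuation, so V_0 = 18.5289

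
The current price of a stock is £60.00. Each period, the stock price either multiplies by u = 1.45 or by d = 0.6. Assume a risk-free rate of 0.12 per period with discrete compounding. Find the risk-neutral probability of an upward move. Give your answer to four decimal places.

Risk-neutral probability p = (1 + 0.12 − 0.6)/(1.45 − 0.6) = 0.5200/0.8500 = 0.6118

p = 0.6118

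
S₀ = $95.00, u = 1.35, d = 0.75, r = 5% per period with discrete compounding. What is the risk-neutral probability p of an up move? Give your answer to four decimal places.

p = 0.5000

Risk-neutral probability p = (1 + 0.05 − 0.75)/(1.35 − 0.75) = 0.3000/0.6000 = 0.5000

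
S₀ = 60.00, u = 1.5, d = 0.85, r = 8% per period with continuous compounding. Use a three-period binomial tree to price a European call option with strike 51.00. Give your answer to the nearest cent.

Risk-neutral probability p = (e^0.08 − 0.85)/(1.5 − 0.85) = 0.2333/0.6500 = 0.3589
Terminal stock prices: S_uuu = 202.5, S_uud = 114.8, S_udd = 65.02, S_ddd = 36.85
Terminal payoffs (S − K): max(151.5, 0) = 151.5, max(63.75, 0) = 63.75, max(14.02, 0) = 14.02, max(-14.15, 0) = 0
Node uu (S = 135): V_uu = e^(−0.08)·[0.3589·151.5000 + 0.6411·63.7500] = 87.9211
Node ud (S = 76.5): V_ud = e^(−0.08)·[0.3589·63.7500 + 0.6411·14.0250] = 29.4211
Node dd (S = 43.35): V_dd = e^(−0.08)·[0.3589·14.0250 + 0.6411·0.0000] = 4.6466
Node u (S = 90): V_u = e^(−0.08)·[0.3589·87.9211 + 0.6411·29.4211] = 46.5407
Node d (S = 51): V_d = e^(−0.08)·[0.3589·29.4211 + 0.6411·4.6466] = 12.4974
Node 0 (S = 60): V_0 = e^(−0.08)·[0.3589·46.5407 + 0.6411·12.4974] = 22.8154

22.82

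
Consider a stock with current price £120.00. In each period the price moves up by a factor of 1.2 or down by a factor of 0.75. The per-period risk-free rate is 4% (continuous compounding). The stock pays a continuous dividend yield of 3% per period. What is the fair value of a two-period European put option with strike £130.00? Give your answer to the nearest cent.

£20.19

Per-period risk-free factor R = e^0.04 = 1.0408; dividend-adjusted growth = e^(0.04−0.03) = 1.0101.
Risk-neutral probability p = (1.0101 − 0.75)/(1.2 − 0.75) = 0.2601/0.4500 = 0.5779
Terminal stock prices: S_uu = 172.8, S_ud = 108, S_dd = 67.5
Terminal payoffs (K − S): max(-42.8, 0) = 0, max(22, 0) = 22, max(62.5, 0) = 62.5
Node u (S = 144): V_u = e^(−0.04)·[0.5779·0.0000 + 0.4221·22.0000] = 8.9223
Node d (S = 90): V_d = e^(−0.04)·[0.5779·22.0000 + 0.4221·62.5000] = 37.5625
Node 0 (S = 120): V_0 = e^(−0.04)·[0.5779·8.9223 + 0.4221·37.5625] = 20.1878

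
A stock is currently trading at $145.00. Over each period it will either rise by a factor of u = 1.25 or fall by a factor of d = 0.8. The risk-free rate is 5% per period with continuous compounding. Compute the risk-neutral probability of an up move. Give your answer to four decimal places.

p = 0.5584

Risk-neutral probability p = (e^0.05 − 0.8)/(1.25 − 0.8) = 0.2513/0.4500 = 0.5584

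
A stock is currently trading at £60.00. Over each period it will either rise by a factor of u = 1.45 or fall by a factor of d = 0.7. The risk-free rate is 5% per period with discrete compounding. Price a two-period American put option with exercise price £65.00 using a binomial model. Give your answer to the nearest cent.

Risk-neutral probability p = (1 + 0.05 − 0.7)/(1.45 − 0.7) = 0.3500/0.7500 = 0.4667
Terminal stock prices: S_uu = 126.2, S_ud = 60.9, S_dd = 29.4
Terminal payoffs (K − S): max(-61.15, 0) = 0, max(4.1, 0) = 4.1, max(35.6, 0) = 35.6
Node u (S = 87): continuation = 1/1.05·[0.4667·0.0000 + 0.5333·4.1000] = 2.0825; exercise value = 0.0000 ≤ continuation, so V_u = 2.0825
Node d (S = 42): continuation = 1/1.05·[0.4667·4.1000 + 0.5333·35.6000] = 19.9048; exercise value = 23.0000 > continuation, so V_d = 23.0000 (exercise)
Node 0 (S = 60): continuation = 1/1.05·[0.4667·2.0825 + 0.5333·23.0000] = 12.6081; exercise value = 5.0000 ≤ continuation, so V_0 = 12.6081

£12.61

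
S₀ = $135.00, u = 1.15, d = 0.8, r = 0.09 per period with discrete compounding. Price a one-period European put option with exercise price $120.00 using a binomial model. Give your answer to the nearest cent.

$1.89

Risk-neutral probability p = (1 + 0.09 − 0.8)/(1.15 − 0.8) = 0.2900/0.3500 = 0.8286
Terminal stock prices: S_u = 155.2, S_d = 108
Terminal payoffs (K − S): max(-35.25, 0) = 0, max(12, 0) = 12
Node 0 (S = 135): V_0 = 1/1.09·[0.8286·0.0000 + 0.1714·12.0000] = 1.8873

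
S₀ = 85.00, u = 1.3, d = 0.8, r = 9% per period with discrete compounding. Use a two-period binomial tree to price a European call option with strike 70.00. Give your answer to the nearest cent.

28.40

Risk-neutral probability p = (1 + 0.09 − 0.8)/(1.3 − 0.8) = 0.2900/0.5000 = 0.5800
Terminal stock prices: S_uu = 143.7, S_ud = 88.4, S_dd = 54.4
Terminal payoffs (S − K): max(73.65, 0) = 73.65, max(18.4, 0) = 18.4, max(-15.6, 0) = 0
Node u (S = 110.5): V_u = 1/1.09·[0.5800·73.6500 + 0.4200·18.4000] = 46.2798
Node d (S = 68): V_d = 1/1.09·[0.5800·18.4000 + 0.4200·0.0000] = 9.7908
Node 0 (S = 85): V_0 = 1/1.09·[0.5800·46.2798 + 0.4200·9.7908] = 28.3986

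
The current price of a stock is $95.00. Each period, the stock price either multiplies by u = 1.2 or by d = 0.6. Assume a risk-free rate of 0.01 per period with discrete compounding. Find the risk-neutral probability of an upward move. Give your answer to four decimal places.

Risk-neutral probability p = (1 + 0.01 − 0.6)/(1.2 − 0.6) = 0.4100/0.6000 = 0.6833

p = 0.6833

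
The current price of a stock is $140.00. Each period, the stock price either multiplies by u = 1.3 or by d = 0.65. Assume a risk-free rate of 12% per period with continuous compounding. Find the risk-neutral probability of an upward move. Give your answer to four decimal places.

Risk-neutral probability p = (e^0.12 − 0.65)/(1.3 − 0.65) = 0.4775/0.6500 = 0.7346

p = 0.7346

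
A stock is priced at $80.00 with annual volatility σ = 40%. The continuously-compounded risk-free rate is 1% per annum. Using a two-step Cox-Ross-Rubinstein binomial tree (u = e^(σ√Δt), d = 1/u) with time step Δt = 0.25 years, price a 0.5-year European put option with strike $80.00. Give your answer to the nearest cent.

$7.76

CRR parameters: u = e^(σ√Δt) = e^(0.4·√0.25) = 1.2214, d = 1/u = 0.8187
Per-period rate: rΔt = 0.01·0.25 = 0.0025, so R = e^0.0025 = 1.0025
Risk-neutral probability p = (e^0.0025 − 0.8187)/(1.2214 − 0.8187) = 0.1838/0.4027 = 0.4564
Terminal stock prices: S_uu = 119.3, S_ud = 80, S_dd = 53.63
Terminal payoffs (K − S): max(-39.35, 0) = 0, max(0, 0) = 0, max(26.37, 0) = 26.37
Node u (S = 97.71): V_u = e^(−0.0025)·[0.4564·0.0000 + 0.5436·0.0000] = 0.0000
Node d (S = 65.5): V_d = e^(−0.0025)·[0.4564·0.0000 + 0.5436·26.3744] = 14.3018
Node 0 (S = 80): V_0 = e^(−0.0025)·[0.4564·0.0000 + 0.5436·14.3018] = 7.7553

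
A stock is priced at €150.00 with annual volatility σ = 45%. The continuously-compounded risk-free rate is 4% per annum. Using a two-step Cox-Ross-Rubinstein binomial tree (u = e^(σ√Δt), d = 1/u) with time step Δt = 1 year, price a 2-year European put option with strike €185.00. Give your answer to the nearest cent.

CRR parameters: u = e^(σ√Δt) = e^(0.45·√1) = 1.5683, d = 1/u = 0.6376
Per-period rate: rΔt = 0.04·1 = 0.04, so R = e^0.04 = 1.0408
Risk-neutral probability p = (e^0.04 − 0.6376)/(1.5683 − 0.6376) = 0.4032/0.9307 = 0.4332
Terminal stock prices: S_uu = 368.9, S_ud = 150, S_dd = 60.99
Terminal payoffs (K − S): max(-183.9, 0) = 0, max(35, 0) = 35, max(124, 0) = 124
Node u (S = 235.2): V_u = e^(−0.04)·[0.4332·0.0000 + 0.5668·35.0000] = 19.0598
Node d (S = 95.64): V_d = e^(−0.04)·[0.4332·35.0000 + 0.5668·124.0146] = 82.1018
Node 0 (S = 150): V_0 = e^(−0.04)·[0.4332·19.0598 + 0.5668·82.1018] = 52.6429

€52.64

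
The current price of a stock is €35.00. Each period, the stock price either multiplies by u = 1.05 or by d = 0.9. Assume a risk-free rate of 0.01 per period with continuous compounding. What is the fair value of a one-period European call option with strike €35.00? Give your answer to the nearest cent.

Risk-neutral probability p = (e^0.01 − 0.9)/(1.05 − 0.9) = 0.1101/0.1500 = 0.7337
Terminal stock prices: S_u = 36.75, S_d = 31.5
Terminal payoffs (S − K): max(1.75, 0) = 1.75, max(-3.5, 0) = 0
Node 0 (S = 35): V_0 = e^(−0.01)·[0.7337·1.7500 + 0.2663·0.0000] = 1.2711

€1.27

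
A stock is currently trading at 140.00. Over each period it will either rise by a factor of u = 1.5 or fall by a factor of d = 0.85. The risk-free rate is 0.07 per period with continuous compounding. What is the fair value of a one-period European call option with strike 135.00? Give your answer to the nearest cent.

Risk-neutral probability p = (e^0.07 − 0.85)/(1.5 − 0.85) = 0.2225/0.6500 = 0.3423
Terminal stock prices: S_u = 210, S_d = 119
Terminal payoffs (S − K): max(75, 0) = 75, max(-16, 0) = 0
Node 0 (S = 140): V_0 = e^(−0.07)·[0.3423·75.0000 + 0.6577·0.0000] = 23.9383

23.94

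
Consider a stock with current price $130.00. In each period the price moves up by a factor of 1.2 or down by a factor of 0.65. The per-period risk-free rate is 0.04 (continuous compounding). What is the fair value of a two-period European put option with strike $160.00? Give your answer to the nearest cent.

Risk-neutral probability p = (e^0.04 − 0.65)/(1.2 − 0.65) = 0.3908/0.5500 = 0.7106
Terminal stock prices: S_uu = 187.2, S_ud = 101.4, S_dd = 54.93
Terminal payoffs (K − S): max(-27.2, 0) = 0, max(58.6, 0) = 58.6, max(105.1, 0) = 105.1
Node u (S = 156): V_u = e^(−0.04)·[0.7106·0.0000 + 0.2894·58.6000] = 16.2958
Node d (S = 84.5): V_d = e^(−0.04)·[0.7106·58.6000 + 0.2894·105.0750] = 69.2263
Node 0 (S = 130): V_0 = e^(−0.04)·[0.7106·16.2958 + 0.2894·69.2263] = 30.3761

$30.38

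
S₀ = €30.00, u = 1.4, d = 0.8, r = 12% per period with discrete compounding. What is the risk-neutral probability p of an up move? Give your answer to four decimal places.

Risk-neutral probability p = (1 + 0.12 − 0.8)/(1.4 − 0.8) = 0.3200/0.6000 = 0.5333

p = 0.5333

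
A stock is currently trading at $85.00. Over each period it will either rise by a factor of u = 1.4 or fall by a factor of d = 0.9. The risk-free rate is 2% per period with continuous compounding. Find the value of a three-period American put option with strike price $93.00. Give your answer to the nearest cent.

$13.39

Risk-neutral probability p = (e^0.02 − 0.9)/(1.4 − 0.9) = 0.1202/0.5000 = 0.2404
Terminal stock prices: S_uuu = 233.2, S_uud = 149.9, S_udd = 96.39, S_ddd = 61.97
Terminal payoffs (K − S): max(-140.2, 0) = 0, max(-56.94, 0) = 0, max(-3.39, 0) = 0, max(31.03, 0) = 31.03
Node uu (S = 166.6): continuation = e^(−0.02)·[0.2404·0.0000 + 0.7596·0.0000] = 0.0000; exercise value = 0.0000 ≤ continuation, so V_uu = 0.0000
Node ud (S = 107.1): continuation = e^(−0.02)·[0.2404·0.0000 + 0.7596·0.0000] = 0.0000; exercise value = 0.0000 ≤ continuation, so V_ud = 0.0000
Node dd (S = 68.85): continuation = e^(−0.02)·[0.2404·0.0000 + 0.7596·31.0350] = 23.1073; exercise value = 24.1500 > continuation, so V_dd = 24.1500 (exercise)
Node u (S = 119): continuation = e^(−0.02)·[0.2404·0.0000 + 0.7596·0.0000] = 0.0000; exercise value = 0.0000 ≤ continuation, so V_u = 0.0000
Node d (S = 76.5): continuation = e^(−0.02)·[0.2404·0.0000 + 0.7596·24.1500] = 17.9810; exercise value = 16.5000 ≤ continuation, so V_d = 17.9810
Node 0 (S = 85): continuation = e^(−0.02)·[0.2404·0.0000 + 0.7596·17.9810] = 13.3879; exercise value = 8.0000 ≤ continuation, so V_0 = 13.3879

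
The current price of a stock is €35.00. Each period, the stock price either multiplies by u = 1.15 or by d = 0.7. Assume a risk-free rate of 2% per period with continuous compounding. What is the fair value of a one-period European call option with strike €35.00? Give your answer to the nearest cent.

Risk-neutral probability p = (e^0.02 − 0.7)/(1.15 − 0.7) = 0.3202/0.4500 = 0.7116
Terminal stock prices: S_u = 40.25, S_d = 24.5
Terminal payoffs (S − K): max(5.25, 0) = 5.25, max(-10.5, 0) = 0
Node 0 (S = 35): V_0 = e^(−0.02)·[0.7116·5.2500 + 0.2884·0.0000] = 3.6617

€3.66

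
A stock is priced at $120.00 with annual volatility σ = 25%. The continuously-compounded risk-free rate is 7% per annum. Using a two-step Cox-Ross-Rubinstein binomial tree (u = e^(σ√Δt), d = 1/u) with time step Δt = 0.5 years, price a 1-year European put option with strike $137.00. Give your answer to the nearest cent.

$17.51

CRR parameters: u = e^(σ√Δt) = e^(0.25·√0.5) = 1.1934, d = 1/u = 0.8380
Per-period rate: rΔt = 0.07·0.5 = 0.035, so R = e^0.035 = 1.0356
Risk-neutral probability p = (e^0.035 − 0.8380)/(1.1934 − 0.8380) = 0.1977/0.3554 = 0.5561
Terminal stock prices: S_uu = 170.9, S_ud = 120, S_dd = 84.26
Terminal payoffs (K − S): max(-33.89, 0) = 0, max(17, 0) = 17, max(52.74, 0) = 52.74
Node u (S = 143.2): V_u = e^(−0.035)·[0.5561·0.0000 + 0.4439·17.0000] = 7.2860
Node d (S = 100.6): V_d = e^(−0.035)·[0.5561·17.0000 + 0.4439·52.7374] = 31.7319
Node 0 (S = 120): V_0 = e^(−0.035)·[0.5561·7.2860 + 0.4439·31.7319] = 17.5126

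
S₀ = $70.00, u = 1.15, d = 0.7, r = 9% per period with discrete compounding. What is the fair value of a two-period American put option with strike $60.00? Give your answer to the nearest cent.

$1.70

Risk-neutral probability p = (1 + 0.09 − 0.7)/(1.15 − 0.7) = 0.3900/0.4500 = 0.8667
Terminal stock prices: S_uu = 92.57, S_ud = 56.35, S_dd = 34.3
Terminal payoffs (K − S): max(-32.57, 0) = 0, max(3.65, 0) = 3.65, max(25.7, 0) = 25.7
Node u (S = 80.5): continuation = 1/1.09·[0.8667·0.0000 + 0.1333·3.6500] = 0.4465; exercise value = 0.0000 ≤ continuation, so V_u = 0.4465
Node d (S = 49): continuation = 1/1.09·[0.8667·3.6500 + 0.1333·25.7000] = 6.0459; exercise value = 11.0000 > continuation, so V_d = 11.0000 (exercise)
Node 0 (S = 70): continuation = 1/1.09·[0.8667·0.4465 + 0.1333·11.0000] = 1.7006; exercise value = 0.0000 ≤ continuation, so V_0 = 1.7006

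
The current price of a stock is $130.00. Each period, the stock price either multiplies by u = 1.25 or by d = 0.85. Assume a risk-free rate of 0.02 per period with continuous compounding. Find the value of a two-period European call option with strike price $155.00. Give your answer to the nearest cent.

$8.37

Risk-neutral probability p = (e^0.02 − 0.85)/(1.25 − 0.85) = 0.1702/0.4000 = 0.4255
Terminal stock prices: S_uu = 203.1, S_ud = 138.1, S_dd = 93.92
Terminal payoffs (S − K): max(48.12, 0) = 48.12, max(-16.88, 0) = 0, max(-61.08, 0) = 0
Node u (S = 162.5): V_u = e^(−0.02)·[0.4255·48.1250 + 0.5745·0.0000] = 20.0719
Node d (S = 110.5): V_d = e^(−0.02)·[0.4255·0.0000 + 0.5745·0.0000] = 0.0000
Node 0 (S = 130): V_0 = e^(−0.02)·[0.4255·20.0719 + 0.5745·0.0000] = 8.3715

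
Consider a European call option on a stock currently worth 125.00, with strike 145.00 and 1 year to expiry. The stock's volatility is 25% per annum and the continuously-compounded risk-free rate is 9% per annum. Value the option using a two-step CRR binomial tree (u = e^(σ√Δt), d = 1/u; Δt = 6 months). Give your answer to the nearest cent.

CRR parameters: u = e^(σ√Δt) = e^(0.25·√0.5) = 1.1934, d = 1/u = 0.8380
Per-period rate: rΔt = 0.09·0.5 = 0.045, so R = e^0.045 = 1.0460
Risk-neutral probability p = (e^0.045 − 0.8380)/(1.1934 − 0.8380) = 0.2081/0.3554 = 0.5854
Terminal stock prices: S_uu = 178, S_ud = 125, S_dd = 87.77
Terminal payoffs (S − K): max(33.01, 0) = 33.01, max(-20, 0) = 0, max(-57.23, 0) = 0
Node u (S = 149.2): V_u = e^(−0.045)·[0.5854·33.0149 + 0.4146·0.0000] = 18.4775
Node d (S = 104.7): V_d = e^(−0.045)·[0.5854·0.0000 + 0.4146·0.0000] = 0.0000
Node 0 (S = 125): V_0 = e^(−0.045)·[0.5854·18.4775 + 0.4146·0.0000] = 10.3413

10.34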